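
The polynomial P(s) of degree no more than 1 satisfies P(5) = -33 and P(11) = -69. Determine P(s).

P(s) = -6s - 3

Write P(s) = as + b. Substituting each data point gives a linear system:
  5a + b = -33
  11a + b = -69
Solving the system yields a = -6, b = -3.
So P(s) = -6s - 3.
Check: P(11) = -69. ✓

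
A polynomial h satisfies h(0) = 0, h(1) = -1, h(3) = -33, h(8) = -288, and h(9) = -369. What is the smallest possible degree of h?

2

Divided differences on the nodes 0, 1, 3, 8, 9:
  order 0: 0  -1  -33  -288  -369
  order 1: -1  -16  -51  -81
  order 2: -5  -5  -5
  order 3: 0  0
  order 4: 0
The order-2 divided differences are all -5 (nonzero) and every higher order vanishes, so the data lies on a polynomial of degree exactly 2.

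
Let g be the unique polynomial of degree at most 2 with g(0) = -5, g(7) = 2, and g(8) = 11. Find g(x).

g(x) = x^2 - 6x - 5

Write g(x) = ax^2 + bx + c. Substituting each data point gives a linear system:
  c = -5
  49a + 7b + c = 2
  64a + 8b + c = 11
Solving the system yields a = 1, b = -6, c = -5.
So g(x) = x^2 - 6x - 5.
Check: g(0) = -5. ✓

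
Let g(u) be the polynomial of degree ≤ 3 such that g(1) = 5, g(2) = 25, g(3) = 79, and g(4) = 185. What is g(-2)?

-31

Write g(u) = au^3 + bu^2 + cu + d. Substituting each data point gives a linear system:
  a + b + c + d = 5
  8a + 4b + 2c + d = 25
  27a + 9b + 3c + d = 79
  64a + 16b + 4c + d = 185
Solving the system yields a = 3, b = -1, c = 2, d = 1.
So g(u) = 3u^3 - u^2 + 2u + 1.
Then g(-2) = -31.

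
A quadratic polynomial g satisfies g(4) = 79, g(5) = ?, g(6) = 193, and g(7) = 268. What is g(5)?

130

The 3 known points determine the degree-2 polynomial uniquely.
Write g(s) = as^2 + bs + c. Substituting each data point gives a linear system:
  16a + 4b + c = 79
  36a + 6b + c = 193
  49a + 7b + c = 268
Solving the system yields a = 6, b = -3, c = -5.
So g(s) = 6s^2 - 3s - 5.
Then g(5) = 130.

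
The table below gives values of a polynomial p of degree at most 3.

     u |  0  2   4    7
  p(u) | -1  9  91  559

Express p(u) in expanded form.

Write p(u) = au^3 + bu^2 + cu + d. Substituting each data point gives a linear system:
  d = -1
  8a + 4b + 2c + d = 9
  64a + 16b + 4c + d = 91
  343a + 49b + 7c + d = 559
Solving the system yields a = 2, b = -3, c = 3, d = -1.
So p(u) = 2u³ - 3u² + 3u - 1.
Check: p(0) = -1. ✓

p(u) = 2u^3 - 3u^2 + 3u - 1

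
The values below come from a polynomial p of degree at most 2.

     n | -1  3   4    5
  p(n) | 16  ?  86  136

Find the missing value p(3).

48

The 3 known points determine the degree-2 polynomial uniquely.
Write p(n) = an^2 + bn + c. Substituting each data point gives a linear system:
  a - b + c = 16
  16a + 4b + c = 86
  25a + 5b + c = 136
Solving the system yields a = 6, b = -4, c = 6.
So p(n) = 6n^2 - 4n + 6.
Then p(3) = 48.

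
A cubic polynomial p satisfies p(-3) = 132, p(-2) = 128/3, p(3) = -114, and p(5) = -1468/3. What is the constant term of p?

-6

Write p(n) = an^3 + bn^2 + cn + d. Substituting each data point gives a linear system:
  -27a + 9b - 3c + d = 132
  -8a + 4b - 2c + d = 128/3
  27a + 9b + 3c + d = -114
  125a + 25b + 5c + d = -1468/3
Solving the system yields a = -4, b = 5/3, c = -5, d = -6.
So p(n) = -4n³ + (5/3)n² - 5n - 6.
The constant term is -6.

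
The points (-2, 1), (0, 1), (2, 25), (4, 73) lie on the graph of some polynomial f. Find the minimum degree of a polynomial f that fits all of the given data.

Forward differences of the values at u = -2, 0, 2, 4:
  f  : 1  1  25  73
  Δ  : 0  24  48
  Δ^2: 24  24
  Δ^3: 0
The second differences are constant (24) and nonzero, while all higher differences vanish, so the minimal degree is 2.

2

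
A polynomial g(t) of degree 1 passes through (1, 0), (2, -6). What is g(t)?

g(t) = -6t + 6

Write g(t) = at + b. Substituting each data point gives a linear system:
  a + b = 0
  2a + b = -6
Solving the system yields a = -6, b = 6.
So g(t) = -6t + 6.
Check: g(1) = 0. ✓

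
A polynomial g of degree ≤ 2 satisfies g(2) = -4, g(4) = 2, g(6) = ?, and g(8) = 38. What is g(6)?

The 3 known points determine the degree-2 polynomial uniquely.
Write g(x) = ax^2 + bx + c. Substituting each data point gives a linear system:
  4a + 2b + c = -4
  16a + 4b + c = 2
  64a + 8b + c = 38
Solving the system yields a = 1, b = -3, c = -2.
So g(x) = x^2 - 3x - 2.
Then g(6) = 16.

16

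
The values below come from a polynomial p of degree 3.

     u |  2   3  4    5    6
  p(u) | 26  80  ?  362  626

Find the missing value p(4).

186

On equispaced nodes a degree-3 polynomial has vanishing fourth forward difference, so
  p(2) - 4·p(3) + 6·p(4) - 4·p(5) + p(6) = 0.
Substituting the known values and solving for p(4):
  6·p(4) = 1116
  p(4) = 186.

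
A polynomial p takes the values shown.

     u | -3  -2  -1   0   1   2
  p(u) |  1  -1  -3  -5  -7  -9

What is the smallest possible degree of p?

Forward differences of the values at u = -3, -2, -1, 0, 1, 2:
  p  : 1  -1  -3  -5  -7  -9
  Δ  : -2  -2  -2  -2  -2
  Δ^2: 0  0  0  0
  Δ^3: 0  0  0
  Δ^4: 0  0
  Δ^5: 0
The first differences are constant (-2) and nonzero, while all higher differences vanish, so the minimal degree is 1.

1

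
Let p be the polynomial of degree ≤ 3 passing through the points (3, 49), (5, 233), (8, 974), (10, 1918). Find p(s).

p(s) = 2s^3 - s^2 + 2s - 2

Write p(s) = as^3 + bs^2 + cs + d. Substituting each data point gives a linear system:
  27a + 9b + 3c + d = 49
  125a + 25b + 5c + d = 233
  512a + 64b + 8c + d = 974
  1000a + 100b + 10c + d = 1918
Solving the system yields a = 2, b = -1, c = 2, d = -2.
So p(s) = 2s³ - s² + 2s - 2.
Check: p(10) = 1918. ✓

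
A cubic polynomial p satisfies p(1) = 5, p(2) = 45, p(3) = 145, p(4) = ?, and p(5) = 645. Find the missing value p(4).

335

On equispaced nodes a degree-3 polynomial has vanishing fourth forward difference, so
  p(1) - 4·p(2) + 6·p(3) - 4·p(4) + p(5) = 0.
Substituting the known values and solving for p(4):
  -4·p(4) = -1340
  p(4) = 335.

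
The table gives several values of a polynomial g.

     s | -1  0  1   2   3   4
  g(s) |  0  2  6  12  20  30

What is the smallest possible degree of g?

2

Forward differences of the values at s = -1, 0, 1, 2, 3, 4:
  g  : 0  2  6  12  20  30
  Δ  : 2  4  6  8  10
  Δ^2: 2  2  2  2
  Δ^3: 0  0  0
  Δ^4: 0  0
  Δ^5: 0
The second differences are constant (2) and nonzero, while all higher differences vanish, so the minimal degree is 2.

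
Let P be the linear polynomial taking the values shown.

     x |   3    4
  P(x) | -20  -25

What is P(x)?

Write P(x) = ax + b. Substituting each data point gives a linear system:
  3a + b = -20
  4a + b = -25
Solving the system yields a = -5, b = -5.
So P(x) = -5x - 5.
Check: P(4) = -25. ✓

P(x) = -5x - 5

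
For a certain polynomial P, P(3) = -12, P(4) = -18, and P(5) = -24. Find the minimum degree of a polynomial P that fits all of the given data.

Forward differences of the values at x = 3, 4, 5:
  P  : -12  -18  -24
  Δ  : -6  -6
  Δ^2: 0
The first differences are constant (-6) and nonzero, while all higher differences vanish, so the minimal degree is 1.

1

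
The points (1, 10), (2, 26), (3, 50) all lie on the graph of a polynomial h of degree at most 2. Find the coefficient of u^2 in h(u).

4

Write h(u) = au^2 + bu + c. Substituting each data point gives a linear system:
  a + b + c = 10
  4a + 2b + c = 26
  9a + 3b + c = 50
Solving the system yields a = 4, b = 4, c = 2.
So h(u) = 4u^2 + 4u + 2.
The leading coefficient is 4.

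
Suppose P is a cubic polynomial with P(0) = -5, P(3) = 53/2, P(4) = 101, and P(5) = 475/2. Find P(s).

P(s) = 3s^3 - 5s^2 - (3/2)s - 5

Write P(s) = as^3 + bs^2 + cs + d. Substituting each data point gives a linear system:
  d = -5
  27a + 9b + 3c + d = 53/2
  64a + 16b + 4c + d = 101
  125a + 25b + 5c + d = 475/2
Solving the system yields a = 3, b = -5, c = -3/2, d = -5.
So P(s) = 3s^3 - 5s^2 - (3/2)s - 5.
Check: P(5) = 475/2. ✓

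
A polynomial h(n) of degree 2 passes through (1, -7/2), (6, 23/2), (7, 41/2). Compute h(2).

Write h(n) = an^2 + bn + c. Substituting each data point gives a linear system:
  a + b + c = -7/2
  36a + 6b + c = 23/2
  49a + 7b + c = 41/2
Solving the system yields a = 1, b = -4, c = -1/2.
So h(n) = n^2 - 4n - 1/2.
Then h(2) = -9/2.

-9/2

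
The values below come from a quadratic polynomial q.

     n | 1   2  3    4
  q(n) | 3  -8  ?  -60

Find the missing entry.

The 3 known points determine the degree-2 polynomial uniquely.
Write q(n) = an^2 + bn + c. Substituting each data point gives a linear system:
  a + b + c = 3
  4a + 2b + c = -8
  16a + 4b + c = -60
Solving the system yields a = -5, b = 4, c = 4.
So q(n) = -5n^2 + 4n + 4.
Then q(3) = -29.

-29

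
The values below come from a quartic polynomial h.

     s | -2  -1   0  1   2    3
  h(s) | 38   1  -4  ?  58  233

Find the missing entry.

On equispaced nodes a degree-4 polynomial has vanishing fifth forward difference, so
  - h(-2) + 5·h(-1) - 10·h(0) + 10·h(1) - 5·h(2) + h(3) = 0.
Substituting the known values and solving for h(1):
  10·h(1) = 50
  h(1) = 5.

5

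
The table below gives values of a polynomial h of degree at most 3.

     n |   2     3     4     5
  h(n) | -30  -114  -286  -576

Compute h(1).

-4

Forward differences of the values at n = 2, 3, 4, 5:
  h  : -30  -114  -286  -576
  Δ  : -84  -172  -290
  Δ^2: -88  -118
  Δ^3: -30
The third differences are constant, confirming degree 3.
Interpolating (Newton forward form) and evaluating at n = 1 gives h(1) = -4.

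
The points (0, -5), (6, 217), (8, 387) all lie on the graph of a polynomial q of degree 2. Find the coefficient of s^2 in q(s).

Write q(s) = as^2 + bs + c. Substituting each data point gives a linear system:
  c = -5
  36a + 6b + c = 217
  64a + 8b + c = 387
Solving the system yields a = 6, b = 1, c = -5.
So q(s) = 6s^2 + s - 5.
The leading coefficient is 6.

6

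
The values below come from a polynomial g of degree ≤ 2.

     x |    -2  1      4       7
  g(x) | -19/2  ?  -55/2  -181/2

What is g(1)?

The 3 known points determine the degree-2 polynomial uniquely.
Write g(x) = ax^2 + bx + c. Substituting each data point gives a linear system:
  4a - 2b + c = -19/2
  16a + 4b + c = -55/2
  49a + 7b + c = -181/2
Solving the system yields a = -2, b = 1, c = 1/2.
So g(x) = -2x^2 + x + 1/2.
Then g(1) = -1/2.

-1/2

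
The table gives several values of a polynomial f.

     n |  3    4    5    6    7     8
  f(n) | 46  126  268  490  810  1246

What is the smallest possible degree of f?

3

Forward differences of the values at n = 3, 4, 5, 6, 7, 8:
  f  : 46  126  268  490  810  1246
  Δ  : 80  142  222  320  436
  Δ^2: 62  80  98  116
  Δ^3: 18  18  18
  Δ^4: 0  0
  Δ^5: 0
The third differences are constant (18) and nonzero, while all higher differences vanish, so the minimal degree is 3.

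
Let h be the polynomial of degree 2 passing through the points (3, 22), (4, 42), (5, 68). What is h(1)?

Write h(s) = as^2 + bs + c. Substituting each data point gives a linear system:
  9a + 3b + c = 22
  16a + 4b + c = 42
  25a + 5b + c = 68
Solving the system yields a = 3, b = -1, c = -2.
So h(s) = 3s² - s - 2.
Then h(1) = 0.

0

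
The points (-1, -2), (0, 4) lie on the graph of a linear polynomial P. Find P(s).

P(s) = 6s + 4

Write P(s) = as + b. Substituting each data point gives a linear system:
  -a + b = -2
  b = 4
Solving the system yields a = 6, b = 4.
So P(s) = 6s + 4.
Check: P(-1) = -2. ✓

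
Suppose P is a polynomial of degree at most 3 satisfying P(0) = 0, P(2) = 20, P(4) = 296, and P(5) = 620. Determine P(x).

P(x) = 6x^3 - 4x^2 - 6x

Using the Lagrange interpolation formula with nodes 0, 2, 4, 5:
  L_0(x) = (x - 2)(x - 4)(x - 5) / -40
  L_1(x) = x(x - 4)(x - 5) / 12
  L_2(x) = x(x - 2)(x - 5) / -8
  L_3(x) = x(x - 2)(x - 4) / 15
Then P(x) = 0·L_0(x) + 20·L_1(x) + 296·L_2(x) + 620·L_3(x).
Expanding and collecting terms gives P(x) = 6x³ - 4x² - 6x.
Check: P(0) = 0. ✓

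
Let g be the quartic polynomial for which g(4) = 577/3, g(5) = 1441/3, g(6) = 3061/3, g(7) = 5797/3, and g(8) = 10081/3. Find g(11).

37621/3

Using the Lagrange interpolation formula with nodes 4, 5, 6, 7, 8:
  L_0(u) = (u - 5)(u - 6)(u - 7)(u - 8) / 24
  L_1(u) = (u - 4)(u - 6)(u - 7)(u - 8) / -6
  L_2(u) = (u - 4)(u - 5)(u - 7)(u - 8) / 4
  L_3(u) = (u - 4)(u - 5)(u - 6)(u - 8) / -6
  L_4(u) = (u - 4)(u - 5)(u - 6)(u - 7) / 24
Then g(u) = 577/3·L_0(u) + 1441/3·L_1(u) + 3061/3·L_2(u) + 5797/3·L_3(u) + 10081/3·L_4(u).
Expanding and collecting terms gives g(u) = u^4 - 2u^3 + 5u^2 - 4u + 1/3.
Evaluating at u = 11: g(11) = 37621/3.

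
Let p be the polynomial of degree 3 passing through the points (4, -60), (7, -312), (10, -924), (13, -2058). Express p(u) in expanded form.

Write p(u) = au^3 + bu^2 + cu + d. Substituting each data point gives a linear system:
  64a + 16b + 4c + d = -60
  343a + 49b + 7c + d = -312
  1000a + 100b + 10c + d = -924
  2197a + 169b + 13c + d = -2058
Solving the system yields a = -1, b = 1, c = -2, d = -4.
So p(u) = -u³ + u² - 2u - 4.
Check: p(4) = -60. ✓

p(u) = -u^3 + u^2 - 2u - 4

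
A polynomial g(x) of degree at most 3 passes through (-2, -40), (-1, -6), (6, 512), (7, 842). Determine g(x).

g(x) = 3x^3 - 4x^2 + x + 2

Write g(x) = ax^3 + bx^2 + cx + d. Substituting each data point gives a linear system:
  -8a + 4b - 2c + d = -40
  -a + b - c + d = -6
  216a + 36b + 6c + d = 512
  343a + 49b + 7c + d = 842
Solving the system yields a = 3, b = -4, c = 1, d = 2.
So g(x) = 3x^3 - 4x^2 + x + 2.
Check: g(-2) = -40. ✓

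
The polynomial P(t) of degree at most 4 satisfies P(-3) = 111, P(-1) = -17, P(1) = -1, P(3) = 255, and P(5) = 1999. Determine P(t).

Write P(t) = at^4 + bt^3 + ct^2 + dt + e. Substituting each data point gives a linear system:
  81a - 27b + 9c - 3d + e = 111
  a - b + c - d + e = -17
  a + b + c + d + e = -1
  81a + 27b + 9c + 3d + e = 255
  625a + 125b + 25c + 5d + e = 1999
Solving the system yields a = 3, b = 2, c = -6, d = 6, e = -6.
So P(t) = 3t⁴ + 2t³ - 6t² + 6t - 6.
Check: P(5) = 1999. ✓

P(t) = 3t^4 + 2t^3 - 6t^2 + 6t - 6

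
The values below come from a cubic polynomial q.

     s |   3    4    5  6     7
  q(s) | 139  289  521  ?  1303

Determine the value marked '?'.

On equispaced nodes a degree-3 polynomial has vanishing fourth forward difference, so
  q(3) - 4·q(4) + 6·q(5) - 4·q(6) + q(7) = 0.
Substituting the known values and solving for q(6):
  -4·q(6) = -3412
  q(6) = 853.

853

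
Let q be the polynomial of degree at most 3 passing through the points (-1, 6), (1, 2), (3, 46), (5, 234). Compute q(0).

Write q(t) = at^3 + bt^2 + ct + d. Substituting each data point gives a linear system:
  -a + b - c + d = 6
  a + b + c + d = 2
  27a + 9b + 3c + d = 46
  125a + 25b + 5c + d = 234
Solving the system yields a = 2, b = 0, c = -4, d = 4.
So q(t) = 2t^3 - 4t + 4.
Then q(0) = 4.

4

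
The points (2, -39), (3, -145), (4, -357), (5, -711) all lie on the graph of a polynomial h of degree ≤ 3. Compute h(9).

-4267

Forward differences of the values at n = 2, 3, 4, 5:
  h  : -39  -145  -357  -711
  Δ  : -106  -212  -354
  Δ^2: -106  -142
  Δ^3: -36
The third differences are constant, confirming degree 3.
Interpolating (Newton forward form) and evaluating at n = 9 gives h(9) = -4267.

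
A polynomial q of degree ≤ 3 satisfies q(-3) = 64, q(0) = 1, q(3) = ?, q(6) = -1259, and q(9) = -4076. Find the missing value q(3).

-170

On equispaced nodes a degree-3 polynomial has vanishing fourth forward difference, so
  q(-3) - 4·q(0) + 6·q(3) - 4·q(6) + q(9) = 0.
Substituting the known values and solving for q(3):
  6·q(3) = -1020
  q(3) = -170.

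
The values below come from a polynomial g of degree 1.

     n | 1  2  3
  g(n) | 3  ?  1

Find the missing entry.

On equispaced nodes a degree-1 polynomial has vanishing second forward difference, so
  g(1) - 2·g(2) + g(3) = 0.
Substituting the known values and solving for g(2):
  -2·g(2) = -4
  g(2) = 2.

2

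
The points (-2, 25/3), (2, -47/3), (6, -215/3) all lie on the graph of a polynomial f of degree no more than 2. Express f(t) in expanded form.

f(t) = -t^2 - 6t + 1/3

Write f(t) = at^2 + bt + c. Substituting each data point gives a linear system:
  4a - 2b + c = 25/3
  4a + 2b + c = -47/3
  36a + 6b + c = -215/3
Solving the system yields a = -1, b = -6, c = 1/3.
So f(t) = -t^2 - 6t + 1/3.
Check: f(2) = -47/3. ✓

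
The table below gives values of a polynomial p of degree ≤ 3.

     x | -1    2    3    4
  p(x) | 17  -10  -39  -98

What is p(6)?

Using the Lagrange interpolation formula with nodes -1, 2, 3, 4:
  L_0(x) = (x - 2)(x - 3)(x - 4) / -60
  L_1(x) = (x + 1)(x - 3)(x - 4) / 6
  L_2(x) = (x + 1)(x - 2)(x - 4) / -4
  L_3(x) = (x + 1)(x - 2)(x - 3) / 10
Then p(x) = 17·L_0(x) - 10·L_1(x) - 39·L_2(x) - 98·L_3(x).
Expanding and collecting terms gives p(x) = -2x^3 + 3x^2 - 6x + 6.
Evaluating at x = 6: p(6) = -354.

-354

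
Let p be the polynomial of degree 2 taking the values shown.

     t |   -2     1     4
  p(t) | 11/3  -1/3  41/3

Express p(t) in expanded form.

Using the Lagrange interpolation formula with nodes -2, 1, 4:
  L_0(t) = (t - 1)(t - 4) / 18
  L_1(t) = (t + 2)(t - 4) / -9
  L_2(t) = (t + 2)(t - 1) / 18
Then p(t) = 11/3·L_0(t) - 1/3·L_1(t) + 41/3·L_2(t).
Expanding and collecting terms gives p(t) = t^2 - (1/3)t - 1.
Check: p(1) = -1/3. ✓

p(t) = t^2 - (1/3)t - 1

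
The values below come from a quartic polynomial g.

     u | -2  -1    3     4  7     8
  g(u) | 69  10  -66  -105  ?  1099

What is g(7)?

402

The 5 known points determine the degree-4 polynomial uniquely.
Write g(u) = au^4 + bu^3 + cu^2 + du + e. Substituting each data point gives a linear system:
  16a - 8b + 4c - 2d + e = 69
  a - b + c - d + e = 10
  81a + 27b + 9c + 3d + e = -66
  256a + 64b + 16c + 4d + e = -105
  4096a + 512b + 64c + 8d + e = 1099
Solving the system yields a = 1, b = -6, c = 1, d = 1, e = 3.
So g(u) = u⁴ - 6u³ + u² + u + 3.
Then g(7) = 402.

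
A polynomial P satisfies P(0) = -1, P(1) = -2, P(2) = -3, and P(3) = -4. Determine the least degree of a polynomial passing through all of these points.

Forward differences of the values at u = 0, 1, 2, 3:
  P  : -1  -2  -3  -4
  Δ  : -1  -1  -1
  Δ^2: 0  0
  Δ^3: 0
The first differences are constant (-1) and nonzero, while all higher differences vanish, so the minimal degree is 1.

1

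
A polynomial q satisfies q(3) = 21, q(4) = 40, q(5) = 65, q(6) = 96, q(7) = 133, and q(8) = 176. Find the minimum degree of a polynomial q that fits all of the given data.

2

Forward differences of the values at s = 3, 4, 5, 6, 7, 8:
  q  : 21  40  65  96  133  176
  Δ  : 19  25  31  37  43
  Δ^2: 6  6  6  6
  Δ^3: 0  0  0
  Δ^4: 0  0
  Δ^5: 0
The second differences are constant (6) and nonzero, while all higher differences vanish, so the minimal degree is 2.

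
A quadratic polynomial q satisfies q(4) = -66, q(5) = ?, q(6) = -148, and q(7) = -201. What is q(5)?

-103

The 3 known points determine the degree-2 polynomial uniquely.
Write q(x) = ax^2 + bx + c. Substituting each data point gives a linear system:
  16a + 4b + c = -66
  36a + 6b + c = -148
  49a + 7b + c = -201
Solving the system yields a = -4, b = -1, c = 2.
So q(x) = -4x^2 - x + 2.
Then q(5) = -103.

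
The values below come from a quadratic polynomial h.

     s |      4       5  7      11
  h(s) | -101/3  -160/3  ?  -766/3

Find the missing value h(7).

The 3 known points determine the degree-2 polynomial uniquely.
Write h(s) = as^2 + bs + c. Substituting each data point gives a linear system:
  16a + 4b + c = -101/3
  25a + 5b + c = -160/3
  121a + 11b + c = -766/3
Solving the system yields a = -2, b = -5/3, c = 5.
So h(s) = -2s^2 - (5/3)s + 5.
Then h(7) = -314/3.

-314/3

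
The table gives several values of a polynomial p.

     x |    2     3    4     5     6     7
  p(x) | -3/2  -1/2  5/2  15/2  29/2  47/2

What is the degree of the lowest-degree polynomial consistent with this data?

2

Forward differences of the values at x = 2, 3, 4, 5, 6, 7:
  p  : -3/2  -1/2  5/2  15/2  29/2  47/2
  Δ  : 1  3  5  7  9
  Δ^2: 2  2  2  2
  Δ^3: 0  0  0
  Δ^4: 0  0
  Δ^5: 0
The second differences are constant (2) and nonzero, while all higher differences vanish, so the minimal degree is 2.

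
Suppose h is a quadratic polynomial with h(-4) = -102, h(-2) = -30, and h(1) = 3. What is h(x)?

Write h(x) = ax^2 + bx + c. Substituting each data point gives a linear system:
  16a - 4b + c = -102
  4a - 2b + c = -30
  a + b + c = 3
Solving the system yields a = -5, b = 6, c = 2.
So h(x) = -5x² + 6x + 2.
Check: h(-4) = -102. ✓

h(x) = -5x^2 + 6x + 2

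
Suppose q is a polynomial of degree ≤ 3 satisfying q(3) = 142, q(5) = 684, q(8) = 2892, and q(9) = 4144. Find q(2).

Using the Lagrange interpolation formula with nodes 3, 5, 8, 9:
  L_0(u) = (u - 5)(u - 8)(u - 9) / -60
  L_1(u) = (u - 3)(u - 8)(u - 9) / 24
  L_2(u) = (u - 3)(u - 5)(u - 9) / -15
  L_3(u) = (u - 3)(u - 5)(u - 8) / 24
Then q(u) = 142·L_0(u) + 684·L_1(u) + 2892·L_2(u) + 4144·L_3(u).
Expanding and collecting terms gives q(u) = 6u^3 - 3u^2 + u + 4.
Evaluating at u = 2: q(2) = 42.

42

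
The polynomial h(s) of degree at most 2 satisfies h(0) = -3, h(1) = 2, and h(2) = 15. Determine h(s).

h(s) = 4s^2 + s - 3

Using the Lagrange interpolation formula with nodes 0, 1, 2:
  L_0(s) = (s - 1)(s - 2) / 2
  L_1(s) = s(s - 2) / -1
  L_2(s) = s(s - 1) / 2
Then h(s) = -3·L_0(s) + 2·L_1(s) + 15·L_2(s).
Expanding and collecting terms gives h(s) = 4s^2 + s - 3.
Check: h(2) = 15. ✓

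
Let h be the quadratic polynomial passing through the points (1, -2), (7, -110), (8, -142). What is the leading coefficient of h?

-2

Write h(u) = au^2 + bu + c. Substituting each data point gives a linear system:
  a + b + c = -2
  49a + 7b + c = -110
  64a + 8b + c = -142
Solving the system yields a = -2, b = -2, c = 2.
So h(u) = -2u^2 - 2u + 2.
The leading coefficient is -2.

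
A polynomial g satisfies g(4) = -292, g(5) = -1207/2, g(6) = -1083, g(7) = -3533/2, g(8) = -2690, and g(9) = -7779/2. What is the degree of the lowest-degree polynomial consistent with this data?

Forward differences of the values at t = 4, 5, 6, 7, 8, 9:
  g  : -292  -1207/2  -1083  -3533/2  -2690  -7779/2
  Δ  : -623/2  -959/2  -1367/2  -1847/2  -2399/2
  Δ^2: -168  -204  -240  -276
  Δ^3: -36  -36  -36
  Δ^4: 0  0
  Δ^5: 0
The third differences are constant (-36) and nonzero, while all higher differences vanish, so the minimal degree is 3.

3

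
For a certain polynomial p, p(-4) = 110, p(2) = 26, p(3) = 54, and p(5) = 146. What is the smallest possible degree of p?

2

Divided differences on the nodes -4, 2, 3, 5:
  order 0: 110  26  54  146
  order 1: -14  28  46
  order 2: 6  6
  order 3: 0
The order-2 divided differences are all 6 (nonzero) and every higher order vanishes, so the data lies on a polynomial of degree exactly 2.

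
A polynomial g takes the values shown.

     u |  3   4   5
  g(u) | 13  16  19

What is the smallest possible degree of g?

Forward differences of the values at u = 3, 4, 5:
  g  : 13  16  19
  Δ  : 3  3
  Δ^2: 0
The first differences are constant (3) and nonzero, while all higher differences vanish, so the minimal degree is 1.

1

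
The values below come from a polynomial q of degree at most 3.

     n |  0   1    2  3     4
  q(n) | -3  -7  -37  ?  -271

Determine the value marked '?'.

The 4 known points determine the degree-3 polynomial uniquely.
Write q(n) = an^3 + bn^2 + cn + d. Substituting each data point gives a linear system:
  d = -3
  a + b + c + d = -7
  8a + 4b + 2c + d = -37
  64a + 16b + 4c + d = -271
Solving the system yields a = -4, b = -1, c = 1, d = -3.
So q(n) = -4n^3 - n^2 + n - 3.
Then q(3) = -117.

-117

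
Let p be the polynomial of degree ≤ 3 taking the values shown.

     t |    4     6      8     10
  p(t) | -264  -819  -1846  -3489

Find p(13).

Write p(t) = at^3 + bt^2 + ct + d. Substituting each data point gives a linear system:
  64a + 16b + 4c + d = -264
  216a + 36b + 6c + d = -819
  512a + 64b + 8c + d = -1846
  1000a + 100b + 10c + d = -3489
Solving the system yields a = -3, b = -5, c = 1/2, d = 6.
So p(t) = -3t^3 - 5t^2 + (1/2)t + 6.
Then p(13) = -14847/2.

-14847/2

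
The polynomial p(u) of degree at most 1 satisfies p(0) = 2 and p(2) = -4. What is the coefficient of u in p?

Write p(u) = au + b. Substituting each data point gives a linear system:
  b = 2
  2a + b = -4
Solving the system yields a = -3, b = 2.
So p(u) = -3u + 2.
The leading coefficient is -3.

-3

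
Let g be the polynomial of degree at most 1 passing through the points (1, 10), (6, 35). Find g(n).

g(n) = 5n + 5

Write g(n) = an + b. Substituting each data point gives a linear system:
  a + b = 10
  6a + b = 35
Solving the system yields a = 5, b = 5.
So g(n) = 5n + 5.
Check: g(6) = 35. ✓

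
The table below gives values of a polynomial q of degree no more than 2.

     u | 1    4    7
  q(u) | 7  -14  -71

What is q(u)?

q(u) = -2u^2 + 3u + 6

Using the Lagrange interpolation formula with nodes 1, 4, 7:
  L_0(u) = (u - 4)(u - 7) / 18
  L_1(u) = (u - 1)(u - 7) / -9
  L_2(u) = (u - 1)(u - 4) / 18
Then q(u) = 7·L_0(u) - 14·L_1(u) - 71·L_2(u).
Expanding and collecting terms gives q(u) = -2u^2 + 3u + 6.
Check: q(7) = -71. ✓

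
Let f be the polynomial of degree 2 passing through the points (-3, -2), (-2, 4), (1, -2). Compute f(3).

Using the Lagrange interpolation formula with nodes -3, -2, 1:
  L_0(s) = (s + 2)(s - 1) / 4
  L_1(s) = (s + 3)(s - 1) / -3
  L_2(s) = (s + 3)(s + 2) / 12
Then f(s) = -2·L_0(s) + 4·L_1(s) - 2·L_2(s).
Expanding and collecting terms gives f(s) = -2s² - 4s + 4.
Evaluating at s = 3: f(3) = -26.

-26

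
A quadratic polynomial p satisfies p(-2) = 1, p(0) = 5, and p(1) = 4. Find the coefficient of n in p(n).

Write p(n) = an^2 + bn + c. Substituting each data point gives a linear system:
  4a - 2b + c = 1
  c = 5
  a + b + c = 4
Solving the system yields a = -1, b = 0, c = 5.
So p(n) = -n^2 + 5.
The coefficient of n is 0.

0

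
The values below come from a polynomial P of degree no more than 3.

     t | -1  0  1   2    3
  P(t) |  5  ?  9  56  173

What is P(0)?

2

The 4 known points determine the degree-3 polynomial uniquely.
Write P(t) = at^3 + bt^2 + ct + d. Substituting each data point gives a linear system:
  -a + b - c + d = 5
  a + b + c + d = 9
  8a + 4b + 2c + d = 56
  27a + 9b + 3c + d = 173
Solving the system yields a = 5, b = 5, c = -3, d = 2.
So P(t) = 5t^3 + 5t^2 - 3t + 2.
Then P(0) = 2.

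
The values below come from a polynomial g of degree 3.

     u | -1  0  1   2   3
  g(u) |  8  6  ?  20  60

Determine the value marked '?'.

On equispaced nodes a degree-3 polynomial has vanishing fourth forward difference, so
  g(-1) - 4·g(0) + 6·g(1) - 4·g(2) + g(3) = 0.
Substituting the known values and solving for g(1):
  6·g(1) = 36
  g(1) = 6.

6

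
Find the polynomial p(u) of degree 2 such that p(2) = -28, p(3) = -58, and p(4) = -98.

p(u) = -5u^2 - 5u + 2

Write p(u) = au^2 + bu + c. Substituting each data point gives a linear system:
  4a + 2b + c = -28
  9a + 3b + c = -58
  16a + 4b + c = -98
Solving the system yields a = -5, b = -5, c = 2.
So p(u) = -5u^2 - 5u + 2.
Check: p(4) = -98. ✓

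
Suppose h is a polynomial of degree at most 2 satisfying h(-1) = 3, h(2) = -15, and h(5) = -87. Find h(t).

Write h(t) = at^2 + bt + c. Substituting each data point gives a linear system:
  a - b + c = 3
  4a + 2b + c = -15
  25a + 5b + c = -87
Solving the system yields a = -3, b = -3, c = 3.
So h(t) = -3t^2 - 3t + 3.
Check: h(-1) = 3. ✓

h(t) = -3t^2 - 3t + 3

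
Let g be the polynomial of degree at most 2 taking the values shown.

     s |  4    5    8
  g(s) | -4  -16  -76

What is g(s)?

Write g(s) = as^2 + bs + c. Substituting each data point gives a linear system:
  16a + 4b + c = -4
  25a + 5b + c = -16
  64a + 8b + c = -76
Solving the system yields a = -2, b = 6, c = 4.
So g(s) = -2s^2 + 6s + 4.
Check: g(5) = -16. ✓

g(s) = -2s^2 + 6s + 4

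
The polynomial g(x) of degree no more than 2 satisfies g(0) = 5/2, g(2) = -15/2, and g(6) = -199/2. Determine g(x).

g(x) = -3x^2 + x + 5/2

Using the Lagrange interpolation formula with nodes 0, 2, 6:
  L_0(x) = (x - 2)(x - 6) / 12
  L_1(x) = x(x - 6) / -8
  L_2(x) = x(x - 2) / 24
Then g(x) = 5/2·L_0(x) - 15/2·L_1(x) - 199/2·L_2(x).
Expanding and collecting terms gives g(x) = -3x² + x + 5/2.
Check: g(0) = 5/2. ✓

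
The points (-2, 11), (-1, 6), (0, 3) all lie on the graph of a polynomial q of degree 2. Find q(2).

3

Using the Lagrange interpolation formula with nodes -2, -1, 0:
  L_0(s) = (s + 1)s / 2
  L_1(s) = (s + 2)s / -1
  L_2(s) = (s + 2)(s + 1) / 2
Then q(s) = 11·L_0(s) + 6·L_1(s) + 3·L_2(s).
Expanding and collecting terms gives q(s) = s^2 - 2s + 3.
Evaluating at s = 2: q(2) = 3.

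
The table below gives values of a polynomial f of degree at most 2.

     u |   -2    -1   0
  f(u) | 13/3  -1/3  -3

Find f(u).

Write f(u) = au^2 + bu + c. Substituting each data point gives a linear system:
  4a - 2b + c = 13/3
  a - b + c = -1/3
  c = -3
Solving the system yields a = 1, b = -5/3, c = -3.
So f(u) = u² - (5/3)u - 3.
Check: f(-2) = 13/3. ✓

f(u) = u^2 - (5/3)u - 3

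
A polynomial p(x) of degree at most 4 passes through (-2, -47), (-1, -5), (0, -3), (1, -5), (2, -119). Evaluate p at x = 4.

-1835

Using the Lagrange interpolation formula with nodes -2, -1, 0, 1, 2:
  L_0(x) = (x + 1)x(x - 1)(x - 2) / 24
  L_1(x) = (x + 2)x(x - 1)(x - 2) / -6
  L_2(x) = (x + 2)(x + 1)(x - 1)(x - 2) / 4
  L_3(x) = (x + 2)(x + 1)x(x - 2) / -6
  L_4(x) = (x + 2)(x + 1)x(x - 1) / 24
Then p(x) = -47·L_0(x) - 5·L_1(x) - 3·L_2(x) - 5·L_3(x) - 119·L_4(x).
Expanding and collecting terms gives p(x) = -6x⁴ - 6x³ + 4x² + 6x - 3.
Evaluating at x = 4: p(4) = -1835.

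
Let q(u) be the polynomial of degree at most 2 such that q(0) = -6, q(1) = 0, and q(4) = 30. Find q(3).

Write q(u) = au^2 + bu + c. Substituting each data point gives a linear system:
  c = -6
  a + b + c = 0
  16a + 4b + c = 30
Solving the system yields a = 1, b = 5, c = -6.
So q(u) = u² + 5u - 6.
Then q(3) = 18.

18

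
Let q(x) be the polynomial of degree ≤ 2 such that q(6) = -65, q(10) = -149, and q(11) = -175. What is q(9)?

-125

Using the Lagrange interpolation formula with nodes 6, 10, 11:
  L_0(x) = (x - 10)(x - 11) / 20
  L_1(x) = (x - 6)(x - 11) / -4
  L_2(x) = (x - 6)(x - 10) / 5
Then q(x) = -65·L_0(x) - 149·L_1(x) - 175·L_2(x).
Expanding and collecting terms gives q(x) = -x² - 5x + 1.
Evaluating at x = 9: q(9) = -125.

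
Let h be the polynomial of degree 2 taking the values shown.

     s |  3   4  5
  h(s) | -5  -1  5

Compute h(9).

Forward differences of the values at s = 3, 4, 5:
  h  : -5  -1  5
  Δ  : 4  6
  Δ^2: 2
The second differences are constant, confirming degree 2.
Interpolating (Newton forward form) and evaluating at s = 9 gives h(9) = 49.

49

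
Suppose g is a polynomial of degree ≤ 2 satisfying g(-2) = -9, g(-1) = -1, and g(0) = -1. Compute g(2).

-25

Write g(s) = as^2 + bs + c. Substituting each data point gives a linear system:
  4a - 2b + c = -9
  a - b + c = -1
  c = -1
Solving the system yields a = -4, b = -4, c = -1.
So g(s) = -4s^2 - 4s - 1.
Then g(2) = -25.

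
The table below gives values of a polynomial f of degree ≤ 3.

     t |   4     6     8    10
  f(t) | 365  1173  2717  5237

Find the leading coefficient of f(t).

5

Write f(t) = at^3 + bt^2 + ct + d. Substituting each data point gives a linear system:
  64a + 16b + 4c + d = 365
  216a + 36b + 6c + d = 1173
  512a + 64b + 8c + d = 2717
  1000a + 100b + 10c + d = 5237
Solving the system yields a = 5, b = 2, c = 4, d = -3.
So f(t) = 5t^3 + 2t^2 + 4t - 3.
The leading coefficient is 5.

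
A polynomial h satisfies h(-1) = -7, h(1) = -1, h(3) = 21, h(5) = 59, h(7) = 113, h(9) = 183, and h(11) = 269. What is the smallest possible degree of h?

Forward differences of the values at u = -1, 1, 3, 5, 7, 9, 11:
  h  : -7  -1  21  59  113  183  269
  Δ  : 6  22  38  54  70  86
  Δ^2: 16  16  16  16  16
  Δ^3: 0  0  0  0
  Δ^4: 0  0  0
  Δ^5: 0  0
  Δ^6: 0
The second differences are constant (16) and nonzero, while all higher differences vanish, so the minimal degree is 2.

2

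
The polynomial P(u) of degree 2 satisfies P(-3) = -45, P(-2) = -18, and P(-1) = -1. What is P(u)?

Write P(u) = au^2 + bu + c. Substituting each data point gives a linear system:
  9a - 3b + c = -45
  4a - 2b + c = -18
  a - b + c = -1
Solving the system yields a = -5, b = 2, c = 6.
So P(u) = -5u² + 2u + 6.
Check: P(-2) = -18. ✓

P(u) = -5u^2 + 2u + 6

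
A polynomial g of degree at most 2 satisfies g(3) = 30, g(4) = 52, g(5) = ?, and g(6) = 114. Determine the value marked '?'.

The 3 known points determine the degree-2 polynomial uniquely.
Write g(t) = at^2 + bt + c. Substituting each data point gives a linear system:
  9a + 3b + c = 30
  16a + 4b + c = 52
  36a + 6b + c = 114
Solving the system yields a = 3, b = 1, c = 0.
So g(t) = 3t^2 + t.
Then g(5) = 80.

80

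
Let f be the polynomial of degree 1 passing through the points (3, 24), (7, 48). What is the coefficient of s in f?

6

Write f(s) = as + b. Substituting each data point gives a linear system:
  3a + b = 24
  7a + b = 48
Solving the system yields a = 6, b = 6.
So f(s) = 6s + 6.
The leading coefficient is 6.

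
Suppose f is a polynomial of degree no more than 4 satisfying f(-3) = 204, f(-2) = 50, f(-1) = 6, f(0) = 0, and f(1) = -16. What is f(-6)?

Write f(t) = at^4 + bt^3 + ct^2 + dt + e. Substituting each data point gives a linear system:
  81a - 27b + 9c - 3d + e = 204
  16a - 8b + 4c - 2d + e = 50
  a - b + c - d + e = 6
  e = 0
  a + b + c + d + e = -16
Solving the system yields a = 1, b = -6, c = -6, d = -5, e = 0.
So f(t) = t^4 - 6t^3 - 6t^2 - 5t.
Then f(-6) = 2406.

2406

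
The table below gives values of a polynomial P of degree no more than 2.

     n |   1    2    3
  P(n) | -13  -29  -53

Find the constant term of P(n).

Write P(n) = an^2 + bn + c. Substituting each data point gives a linear system:
  a + b + c = -13
  4a + 2b + c = -29
  9a + 3b + c = -53
Solving the system yields a = -4, b = -4, c = -5.
So P(n) = -4n^2 - 4n - 5.
The constant term is -5.

-5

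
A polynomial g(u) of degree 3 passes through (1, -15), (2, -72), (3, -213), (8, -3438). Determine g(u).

g(u) = -6u^3 - 6u^2 + 3u - 6

Using the Lagrange interpolation formula with nodes 1, 2, 3, 8:
  L_0(u) = (u - 2)(u - 3)(u - 8) / -14
  L_1(u) = (u - 1)(u - 3)(u - 8) / 6
  L_2(u) = (u - 1)(u - 2)(u - 8) / -10
  L_3(u) = (u - 1)(u - 2)(u - 3) / 210
Then g(u) = -15·L_0(u) - 72·L_1(u) - 213·L_2(u) - 3438·L_3(u).
Expanding and collecting terms gives g(u) = -6u^3 - 6u^2 + 3u - 6.
Check: g(1) = -15. ✓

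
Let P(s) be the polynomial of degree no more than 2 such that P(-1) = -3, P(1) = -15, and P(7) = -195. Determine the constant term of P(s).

Write P(s) = as^2 + bs + c. Substituting each data point gives a linear system:
  a - b + c = -3
  a + b + c = -15
  49a + 7b + c = -195
Solving the system yields a = -3, b = -6, c = -6.
So P(s) = -3s^2 - 6s - 6.
The constant term is -6.

-6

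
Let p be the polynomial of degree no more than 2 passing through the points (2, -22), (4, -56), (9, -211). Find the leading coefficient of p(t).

Write p(t) = at^2 + bt + c. Substituting each data point gives a linear system:
  4a + 2b + c = -22
  16a + 4b + c = -56
  81a + 9b + c = -211
Solving the system yields a = -2, b = -5, c = -4.
So p(t) = -2t^2 - 5t - 4.
The leading coefficient is -2.

-2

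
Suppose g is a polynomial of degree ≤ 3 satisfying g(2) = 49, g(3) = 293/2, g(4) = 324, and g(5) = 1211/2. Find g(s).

g(s) = 4s^3 + 4s^2 + (3/2)s - 2

Using the Lagrange interpolation formula with nodes 2, 3, 4, 5:
  L_0(s) = (s - 3)(s - 4)(s - 5) / -6
  L_1(s) = (s - 2)(s - 4)(s - 5) / 2
  L_2(s) = (s - 2)(s - 3)(s - 5) / -2
  L_3(s) = (s - 2)(s - 3)(s - 4) / 6
Then g(s) = 49·L_0(s) + 293/2·L_1(s) + 324·L_2(s) + 1211/2·L_3(s).
Expanding and collecting terms gives g(s) = 4s³ + 4s² + (3/2)s - 2.
Check: g(3) = 293/2. ✓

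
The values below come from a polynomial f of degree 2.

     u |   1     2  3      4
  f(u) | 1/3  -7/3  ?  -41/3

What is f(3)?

-7

On equispaced nodes a degree-2 polynomial has vanishing third forward difference, so
  - f(1) + 3·f(2) - 3·f(3) + f(4) = 0.
Substituting the known values and solving for f(3):
  -3·f(3) = 21
  f(3) = -7.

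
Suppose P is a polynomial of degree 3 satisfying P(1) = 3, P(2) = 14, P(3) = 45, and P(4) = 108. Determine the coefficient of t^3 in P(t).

2

Write P(t) = at^3 + bt^2 + ct + d. Substituting each data point gives a linear system:
  a + b + c + d = 3
  8a + 4b + 2c + d = 14
  27a + 9b + 3c + d = 45
  64a + 16b + 4c + d = 108
Solving the system yields a = 2, b = -2, c = 3, d = 0.
So P(t) = 2t^3 - 2t^2 + 3t.
The leading coefficient is 2.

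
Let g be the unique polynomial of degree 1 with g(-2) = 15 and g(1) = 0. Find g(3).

Write g(u) = au + b. Substituting each data point gives a linear system:
  -2a + b = 15
  a + b = 0
Solving the system yields a = -5, b = 5.
So g(u) = -5u + 5.
Then g(3) = -10.

-10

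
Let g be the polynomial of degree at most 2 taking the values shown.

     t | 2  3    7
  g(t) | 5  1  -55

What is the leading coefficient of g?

-2

Write g(t) = at^2 + bt + c. Substituting each data point gives a linear system:
  4a + 2b + c = 5
  9a + 3b + c = 1
  49a + 7b + c = -55
Solving the system yields a = -2, b = 6, c = 1.
So g(t) = -2t² + 6t + 1.
The leading coefficient is -2.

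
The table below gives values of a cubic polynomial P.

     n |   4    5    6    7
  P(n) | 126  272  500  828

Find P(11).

Forward differences of the values at n = 4, 5, 6, 7:
  P  : 126  272  500  828
  Δ  : 146  228  328
  Δ^2: 82  100
  Δ^3: 18
The third differences are constant, confirming degree 3.
Interpolating (Newton forward form) and evaluating at n = 11 gives P(11) = 3500.

3500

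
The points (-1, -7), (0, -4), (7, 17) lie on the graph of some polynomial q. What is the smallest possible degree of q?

Divided differences on the nodes -1, 0, 7:
  order 0: -7  -4  17
  order 1: 3  3
  order 2: 0
The order-1 divided differences are all 3 (nonzero) and every higher order vanishes, so the data lies on a polynomial of degree exactly 1.

1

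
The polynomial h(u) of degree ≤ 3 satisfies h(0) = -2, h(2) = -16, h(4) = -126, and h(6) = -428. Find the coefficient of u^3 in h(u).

-2

Write h(u) = au^3 + bu^2 + cu + d. Substituting each data point gives a linear system:
  d = -2
  8a + 4b + 2c + d = -16
  64a + 16b + 4c + d = -126
  216a + 36b + 6c + d = -428
Solving the system yields a = -2, b = 0, c = 1, d = -2.
So h(u) = -2u³ + u - 2.
The leading coefficient is -2.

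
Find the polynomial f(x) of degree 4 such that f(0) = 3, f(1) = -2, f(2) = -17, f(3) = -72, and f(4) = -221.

f(x) = -x^4 + x^3 - x^2 - 4x + 3

Using the Lagrange interpolation formula with nodes 0, 1, 2, 3, 4:
  L_0(x) = (x - 1)(x - 2)(x - 3)(x - 4) / 24
  L_1(x) = x(x - 2)(x - 3)(x - 4) / -6
  L_2(x) = x(x - 1)(x - 3)(x - 4) / 4
  L_3(x) = x(x - 1)(x - 2)(x - 4) / -6
  L_4(x) = x(x - 1)(x - 2)(x - 3) / 24
Then f(x) = 3·L_0(x) - 2·L_1(x) - 17·L_2(x) - 72·L_3(x) - 221·L_4(x).
Expanding and collecting terms gives f(x) = -x^4 + x^3 - x^2 - 4x + 3.
Check: f(4) = -221. ✓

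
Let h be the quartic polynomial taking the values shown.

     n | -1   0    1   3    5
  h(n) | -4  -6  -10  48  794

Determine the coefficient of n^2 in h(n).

Write h(n) = an^4 + bn^3 + cn^2 + dn + e. Substituting each data point gives a linear system:
  a - b + c - d + e = -4
  e = -6
  a + b + c + d + e = -10
  81a + 27b + 9c + 3d + e = 48
  625a + 125b + 25c + 5d + e = 794
Solving the system yields a = 2, b = -3, c = -3, d = 0, e = -6.
So h(n) = 2n^4 - 3n^3 - 3n^2 - 6.
The coefficient of n^2 is -3.

-3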